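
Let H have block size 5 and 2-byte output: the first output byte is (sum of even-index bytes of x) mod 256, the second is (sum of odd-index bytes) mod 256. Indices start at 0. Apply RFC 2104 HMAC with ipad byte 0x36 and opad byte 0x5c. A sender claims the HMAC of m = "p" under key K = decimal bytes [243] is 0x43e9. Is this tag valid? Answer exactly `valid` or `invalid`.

valid

Key decimal bytes [243] = f3 is 1 byte ≤ B = 5; zero-pad to 5 bytes: K' = f3 00 00 00 00.
K' ⊕ ipad = c5 36 36 36 36; K' ⊕ opad = af 5c 5c 5c 5c.
Inner hash: even-index sum = 305 mod 256 = 49; odd-index sum = 220 mod 256 = 220 → 31 dc.
Outer hash (recomputed tag): even-index sum = 579 mod 256 = 67; odd-index sum = 233 mod 256 = 233 → 43 e9.
Recomputed tag = 43e9; claimed = 43e9 → match.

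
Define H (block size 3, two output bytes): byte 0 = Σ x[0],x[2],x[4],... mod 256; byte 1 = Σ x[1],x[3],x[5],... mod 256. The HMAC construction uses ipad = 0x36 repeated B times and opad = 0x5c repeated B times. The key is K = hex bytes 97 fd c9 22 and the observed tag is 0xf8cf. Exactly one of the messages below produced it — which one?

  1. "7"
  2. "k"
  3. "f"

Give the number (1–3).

1

Key hex bytes 97 fd c9 22 is 4 bytes > B = 3, so hash it first: H(key) = 60 1f, then zero-pad to 3 bytes: K' = 60 1f 00.
K' ⊕ ipad = 56 29 36; K' ⊕ opad = 3c 43 5c.
m1: inner = H(56 29 36 37) = 8c 60; tag = H(3c 43 5c 8c 60) = f8cf ← matches
m2: inner = H(56 29 36 6b) = 8c 94; tag = H(3c 43 5c 8c 94) = 2ccf
m3: inner = H(56 29 36 66) = 8c 8f; tag = H(3c 43 5c 8c 8f) = 27cf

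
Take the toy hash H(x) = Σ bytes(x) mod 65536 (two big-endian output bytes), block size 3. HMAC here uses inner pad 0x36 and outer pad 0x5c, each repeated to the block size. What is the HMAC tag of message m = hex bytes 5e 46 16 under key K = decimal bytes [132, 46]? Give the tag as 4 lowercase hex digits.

Key decimal bytes [132, 46] = 84 2e is 2 bytes ≤ B = 3; zero-pad to 3 bytes: K' = 84 2e 00.
K' ⊕ ipad = b2 18 36.  K' ⊕ opad = d8 72 5c.
Inner input = (K'⊕ipad) ∥ m = b2 18 36 ∥ 5e 46 16.
Inner hash: sum = 178+24+54+94+70+22 = 442 → 01 ba.
Outer input = (K'⊕opad) ∥ inner = d8 72 5c ∥ 01 ba.
Outer hash (tag): sum = 216+114+92+1+186 = 609 → 02 61.

0261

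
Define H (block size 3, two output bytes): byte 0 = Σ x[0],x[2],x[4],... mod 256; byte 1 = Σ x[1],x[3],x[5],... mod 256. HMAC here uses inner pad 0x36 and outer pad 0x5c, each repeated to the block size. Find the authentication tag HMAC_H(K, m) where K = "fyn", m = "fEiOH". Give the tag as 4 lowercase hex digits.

d261

Key "fyn" = 66 79 6e is exactly B = 3 bytes: K' = 66 79 6e.
K' ⊕ ipad = 50 4f 58.  K' ⊕ opad = 3a 25 32.
Inner input = (K'⊕ipad) ∥ m = 50 4f 58 ∥ 66 45 69 4f 48.
Inner hash: even-index sum = 316 mod 256 = 60; odd-index sum = 358 mod 256 = 102 → 3c 66.
Outer input = (K'⊕opad) ∥ inner = 3a 25 32 ∥ 3c 66.
Outer hash (tag): even-index sum = 210 mod 256 = 210; odd-index sum = 97 mod 256 = 97 → d2 61.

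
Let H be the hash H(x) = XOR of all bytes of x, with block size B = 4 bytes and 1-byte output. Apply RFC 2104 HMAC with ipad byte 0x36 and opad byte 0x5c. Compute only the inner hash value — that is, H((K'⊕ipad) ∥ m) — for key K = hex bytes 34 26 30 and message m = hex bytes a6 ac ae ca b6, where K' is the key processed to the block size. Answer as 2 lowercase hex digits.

fa

Key hex bytes 34 26 30 is 3 bytes ≤ B = 4; zero-pad to 4 bytes: K' = 34 26 30 00.
K' ⊕ ipad = 02 10 06 36.
Inner input = 02 10 06 36 ∥ a6 ac ae ca b6.
Inner hash: XOR 02⊕10⊕06⊕36⊕a6⊕ac⊕ae⊕ca⊕b6 = fa.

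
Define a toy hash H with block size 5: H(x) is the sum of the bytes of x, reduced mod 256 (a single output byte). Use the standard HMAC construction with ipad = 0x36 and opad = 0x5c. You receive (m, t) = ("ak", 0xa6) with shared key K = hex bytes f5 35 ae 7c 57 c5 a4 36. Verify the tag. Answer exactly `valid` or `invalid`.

Key hex bytes f5 35 ae 7c 57 c5 a4 36 is 8 bytes > B = 5, so hash it first: H(key) = 4a, then zero-pad to 5 bytes: K' = 4a 00 00 00 00.
K' ⊕ ipad = 7c 36 36 36 36; K' ⊕ opad = 16 5c 5c 5c 5c.
Inner hash: sum = 124+54+54+54+54+97+107 = 544; mod 256 = 32 → 20.
Outer hash (recomputed tag): sum = 22+92+92+92+92+32 = 422; mod 256 = 166 → a6.
Recomputed tag = a6; claimed = a6 → match.

valid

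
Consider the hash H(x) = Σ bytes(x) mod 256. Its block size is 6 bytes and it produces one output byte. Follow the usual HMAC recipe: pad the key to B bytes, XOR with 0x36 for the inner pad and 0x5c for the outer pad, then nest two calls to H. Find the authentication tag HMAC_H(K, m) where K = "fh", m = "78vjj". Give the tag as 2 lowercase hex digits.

1d

Key "fh" = 66 68 is 2 bytes ≤ B = 6; zero-pad to 6 bytes: K' = 66 68 00 00 00 00.
K' ⊕ ipad = 50 5e 36 36 36 36.  K' ⊕ opad = 3a 34 5c 5c 5c 5c.
Inner input = (K'⊕ipad) ∥ m = 50 5e 36 36 36 36 ∥ 37 38 76 6a 6a.
Inner hash: sum = 80+94+54+54+54+54+55+56+118+106+106 = 831; mod 256 = 63 → 3f.
Outer input = (K'⊕opad) ∥ inner = 3a 34 5c 5c 5c 5c ∥ 3f.
Outer hash (tag): sum = 58+52+92+92+92+92+63 = 541; mod 256 = 29 → 1d.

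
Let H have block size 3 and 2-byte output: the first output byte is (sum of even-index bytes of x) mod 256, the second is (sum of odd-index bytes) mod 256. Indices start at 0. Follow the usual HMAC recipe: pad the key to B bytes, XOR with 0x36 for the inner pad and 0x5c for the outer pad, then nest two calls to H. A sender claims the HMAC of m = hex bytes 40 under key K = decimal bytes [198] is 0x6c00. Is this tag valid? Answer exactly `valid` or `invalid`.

invalid

Key decimal bytes [198] = c6 is 1 byte ≤ B = 3; zero-pad to 3 bytes: K' = c6 00 00.
K' ⊕ ipad = f0 36 36; K' ⊕ opad = 9a 5c 5c.
Inner hash: even-index sum = 294 mod 256 = 38; odd-index sum = 118 mod 256 = 118 → 26 76.
Outer hash (recomputed tag): even-index sum = 364 mod 256 = 108; odd-index sum = 130 mod 256 = 130 → 6c 82.
Recomputed tag = 6c82; claimed = 6c00 → mismatch.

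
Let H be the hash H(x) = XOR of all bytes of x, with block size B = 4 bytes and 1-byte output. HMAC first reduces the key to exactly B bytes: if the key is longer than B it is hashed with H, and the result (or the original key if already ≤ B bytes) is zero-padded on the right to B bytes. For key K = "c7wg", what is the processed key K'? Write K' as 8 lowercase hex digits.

Key "c7wg" = 63 37 77 67 is exactly B = 4 bytes: K' = 63 37 77 67.

63377767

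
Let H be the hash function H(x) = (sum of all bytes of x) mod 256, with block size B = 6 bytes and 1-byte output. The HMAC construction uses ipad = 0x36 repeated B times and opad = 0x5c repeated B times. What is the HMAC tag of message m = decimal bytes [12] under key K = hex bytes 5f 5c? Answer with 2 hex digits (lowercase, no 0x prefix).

2a

Key hex bytes 5f 5c is 2 bytes ≤ B = 6; zero-pad to 6 bytes: K' = 5f 5c 00 00 00 00.
K' ⊕ ipad = 69 6a 36 36 36 36.  K' ⊕ opad = 03 00 5c 5c 5c 5c.
Inner input = (K'⊕ipad) ∥ m = 69 6a 36 36 36 36 ∥ 0c.
Inner hash: sum = 105+106+54+54+54+54+12 = 439; mod 256 = 183 → b7.
Outer input = (K'⊕opad) ∥ inner = 03 00 5c 5c 5c 5c ∥ b7.
Outer hash (tag): sum = 3+0+92+92+92+92+183 = 554; mod 256 = 42 → 2a.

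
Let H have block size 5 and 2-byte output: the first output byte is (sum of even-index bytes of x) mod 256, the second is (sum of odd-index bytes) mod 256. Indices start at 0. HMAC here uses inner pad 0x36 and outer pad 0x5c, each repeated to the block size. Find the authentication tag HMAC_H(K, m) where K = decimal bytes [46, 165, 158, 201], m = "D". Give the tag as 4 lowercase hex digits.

6684

Key decimal bytes [46, 165, 158, 201] = 2e a5 9e c9 is 4 bytes ≤ B = 5; zero-pad to 5 bytes: K' = 2e a5 9e c9 00.
K' ⊕ ipad = 18 93 a8 ff 36.  K' ⊕ opad = 72 f9 c2 95 5c.
Inner input = (K'⊕ipad) ∥ m = 18 93 a8 ff 36 ∥ 44.
Inner hash: even-index sum = 246 mod 256 = 246; odd-index sum = 470 mod 256 = 214 → f6 d6.
Outer input = (K'⊕opad) ∥ inner = 72 f9 c2 95 5c ∥ f6 d6.
Outer hash (tag): even-index sum = 614 mod 256 = 102; odd-index sum = 644 mod 256 = 132 → 66 84.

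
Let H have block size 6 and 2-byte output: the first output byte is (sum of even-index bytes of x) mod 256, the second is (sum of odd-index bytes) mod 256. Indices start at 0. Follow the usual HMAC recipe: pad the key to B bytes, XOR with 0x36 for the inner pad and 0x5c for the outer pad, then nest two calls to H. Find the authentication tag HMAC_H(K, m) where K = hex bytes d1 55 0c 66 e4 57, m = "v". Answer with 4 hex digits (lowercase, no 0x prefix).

Key hex bytes d1 55 0c 66 e4 57 is exactly B = 6 bytes: K' = d1 55 0c 66 e4 57.
K' ⊕ ipad = e7 63 3a 50 d2 61.  K' ⊕ opad = 8d 09 50 3a b8 0b.
Inner input = (K'⊕ipad) ∥ m = e7 63 3a 50 d2 61 ∥ 76.
Inner hash: even-index sum = 617 mod 256 = 105; odd-index sum = 276 mod 256 = 20 → 69 14.
Outer input = (K'⊕opad) ∥ inner = 8d 09 50 3a b8 0b ∥ 69 14.
Outer hash (tag): even-index sum = 510 mod 256 = 254; odd-index sum = 98 mod 256 = 98 → fe 62.

fe62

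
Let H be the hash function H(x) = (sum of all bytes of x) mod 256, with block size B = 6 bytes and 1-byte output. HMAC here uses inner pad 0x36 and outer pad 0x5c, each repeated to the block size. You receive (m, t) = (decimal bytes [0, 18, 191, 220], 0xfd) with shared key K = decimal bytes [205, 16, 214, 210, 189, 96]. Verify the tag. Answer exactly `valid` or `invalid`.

Key decimal bytes [205, 16, 214, 210, 189, 96] = cd 10 d6 d2 bd 60 is exactly B = 6 bytes: K' = cd 10 d6 d2 bd 60.
K' ⊕ ipad = fb 26 e0 e4 8b 56; K' ⊕ opad = 91 4c 8a 8e e1 3c.
Inner hash: sum = 251+38+224+228+139+86+0+18+191+220 = 1395; mod 256 = 115 → 73.
Outer hash (recomputed tag): sum = 145+76+138+142+225+60+115 = 901; mod 256 = 133 → 85.
Recomputed tag = 85; claimed = fd → mismatch.

invalid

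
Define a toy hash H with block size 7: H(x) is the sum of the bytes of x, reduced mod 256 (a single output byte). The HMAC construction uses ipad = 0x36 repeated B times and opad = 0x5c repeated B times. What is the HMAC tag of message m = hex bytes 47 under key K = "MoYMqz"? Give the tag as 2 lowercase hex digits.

Key "MoYMqz" = 4d 6f 59 4d 71 7a is 6 bytes ≤ B = 7; zero-pad to 7 bytes: K' = 4d 6f 59 4d 71 7a 00.
K' ⊕ ipad = 7b 59 6f 7b 47 4c 36.  K' ⊕ opad = 11 33 05 11 2d 26 5c.
Inner input = (K'⊕ipad) ∥ m = 7b 59 6f 7b 47 4c 36 ∥ 47.
Inner hash: sum = 123+89+111+123+71+76+54+71 = 718; mod 256 = 206 → ce.
Outer input = (K'⊕opad) ∥ inner = 11 33 05 11 2d 26 5c ∥ ce.
Outer hash (tag): sum = 17+51+5+17+45+38+92+206 = 471; mod 256 = 215 → d7.

d7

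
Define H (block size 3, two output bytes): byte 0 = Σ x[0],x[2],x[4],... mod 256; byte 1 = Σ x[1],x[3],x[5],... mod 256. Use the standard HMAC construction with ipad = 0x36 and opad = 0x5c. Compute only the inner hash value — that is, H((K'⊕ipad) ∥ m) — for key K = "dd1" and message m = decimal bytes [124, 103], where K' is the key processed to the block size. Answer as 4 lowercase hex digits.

c0ce

Key "dd1" = 64 64 31 is exactly B = 3 bytes: K' = 64 64 31.
K' ⊕ ipad = 52 52 07.
Inner input = 52 52 07 ∥ 7c 67.
Inner hash: even-index sum = 192 mod 256 = 192; odd-index sum = 206 mod 256 = 206 → c0 ce.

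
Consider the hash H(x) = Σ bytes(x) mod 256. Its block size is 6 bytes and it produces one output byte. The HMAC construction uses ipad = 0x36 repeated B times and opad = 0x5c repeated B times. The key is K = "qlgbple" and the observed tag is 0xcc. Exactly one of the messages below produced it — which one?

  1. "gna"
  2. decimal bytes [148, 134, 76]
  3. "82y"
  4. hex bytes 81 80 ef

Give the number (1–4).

Key "qlgbple" = 71 6c 67 62 70 6c 65 is 7 bytes > B = 6, so hash it first: H(key) = e7, then zero-pad to 6 bytes: K' = e7 00 00 00 00 00.
K' ⊕ ipad = d1 36 36 36 36 36; K' ⊕ opad = bb 5c 5c 5c 5c 5c.
m1: inner = H(d1 36 36 36 36 36 67 6e 61) = 15; tag = H(bb 5c 5c 5c 5c 5c 15) = 9c
m2: inner = H(d1 36 36 36 36 36 94 86 4c) = 45; tag = H(bb 5c 5c 5c 5c 5c 45) = cc ← matches
m3: inner = H(d1 36 36 36 36 36 38 32 79) = c2; tag = H(bb 5c 5c 5c 5c 5c c2) = 49
m4: inner = H(d1 36 36 36 36 36 81 80 ef) = cf; tag = H(bb 5c 5c 5c 5c 5c cf) = 56

2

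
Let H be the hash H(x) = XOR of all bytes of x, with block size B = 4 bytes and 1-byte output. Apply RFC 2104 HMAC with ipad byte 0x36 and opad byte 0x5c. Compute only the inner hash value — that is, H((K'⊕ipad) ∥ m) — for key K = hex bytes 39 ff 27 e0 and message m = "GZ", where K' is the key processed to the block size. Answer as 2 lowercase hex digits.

Key hex bytes 39 ff 27 e0 is exactly B = 4 bytes: K' = 39 ff 27 e0.
K' ⊕ ipad = 0f c9 11 d6.
Inner input = 0f c9 11 d6 ∥ 47 5a.
Inner hash: XOR 0f⊕c9⊕11⊕d6⊕47⊕5a = 1c.

1c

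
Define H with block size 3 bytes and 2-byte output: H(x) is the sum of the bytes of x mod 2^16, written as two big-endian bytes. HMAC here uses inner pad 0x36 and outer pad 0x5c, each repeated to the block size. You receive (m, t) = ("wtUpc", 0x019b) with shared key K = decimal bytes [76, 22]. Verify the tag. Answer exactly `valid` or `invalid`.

valid

Key decimal bytes [76, 22] = 4c 16 is 2 bytes ≤ B = 3; zero-pad to 3 bytes: K' = 4c 16 00.
K' ⊕ ipad = 7a 20 36; K' ⊕ opad = 10 4a 5c.
Inner hash: sum = 122+32+54+119+116+85+112+99 = 739 → 02 e3.
Outer hash (recomputed tag): sum = 16+74+92+2+227 = 411 → 01 9b.
Recomputed tag = 019b; claimed = 019b → match.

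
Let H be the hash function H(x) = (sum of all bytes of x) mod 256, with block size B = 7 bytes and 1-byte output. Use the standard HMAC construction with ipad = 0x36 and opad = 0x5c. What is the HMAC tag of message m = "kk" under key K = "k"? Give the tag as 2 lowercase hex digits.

d6

Key "k" = 6b is 1 byte ≤ B = 7; zero-pad to 7 bytes: K' = 6b 00 00 00 00 00 00.
K' ⊕ ipad = 5d 36 36 36 36 36 36.  K' ⊕ opad = 37 5c 5c 5c 5c 5c 5c.
Inner input = (K'⊕ipad) ∥ m = 5d 36 36 36 36 36 36 ∥ 6b 6b.
Inner hash: sum = 93+54+54+54+54+54+54+107+107 = 631; mod 256 = 119 → 77.
Outer input = (K'⊕opad) ∥ inner = 37 5c 5c 5c 5c 5c 5c ∥ 77.
Outer hash (tag): sum = 55+92+92+92+92+92+92+119 = 726; mod 256 = 214 → d6.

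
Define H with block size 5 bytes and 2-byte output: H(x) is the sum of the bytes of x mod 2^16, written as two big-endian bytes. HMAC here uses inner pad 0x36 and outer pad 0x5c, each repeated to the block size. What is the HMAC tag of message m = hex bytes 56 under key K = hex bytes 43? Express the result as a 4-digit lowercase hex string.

0233

Key hex bytes 43 is 1 byte ≤ B = 5; zero-pad to 5 bytes: K' = 43 00 00 00 00.
K' ⊕ ipad = 75 36 36 36 36.  K' ⊕ opad = 1f 5c 5c 5c 5c.
Inner input = (K'⊕ipad) ∥ m = 75 36 36 36 36 ∥ 56.
Inner hash: sum = 117+54+54+54+54+86 = 419 → 01 a3.
Outer input = (K'⊕opad) ∥ inner = 1f 5c 5c 5c 5c ∥ 01 a3.
Outer hash (tag): sum = 31+92+92+92+92+1+163 = 563 → 02 33.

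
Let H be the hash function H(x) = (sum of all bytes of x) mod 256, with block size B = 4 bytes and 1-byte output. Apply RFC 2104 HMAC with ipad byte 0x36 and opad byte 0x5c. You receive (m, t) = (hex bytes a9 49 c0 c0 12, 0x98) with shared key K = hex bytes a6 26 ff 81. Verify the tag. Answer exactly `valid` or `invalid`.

valid

Key hex bytes a6 26 ff 81 is exactly B = 4 bytes: K' = a6 26 ff 81.
K' ⊕ ipad = 90 10 c9 b7; K' ⊕ opad = fa 7a a3 dd.
Inner hash: sum = 144+16+201+183+169+73+192+192+18 = 1188; mod 256 = 164 → a4.
Outer hash (recomputed tag): sum = 250+122+163+221+164 = 920; mod 256 = 152 → 98.
Recomputed tag = 98; claimed = 98 → match.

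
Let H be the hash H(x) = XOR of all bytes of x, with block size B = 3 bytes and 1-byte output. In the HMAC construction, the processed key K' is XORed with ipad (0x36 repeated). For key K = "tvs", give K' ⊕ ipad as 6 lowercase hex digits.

424045

Key "tvs" = 74 76 73 is exactly B = 3 bytes: K' = 74 76 73.
XOR each byte with 0x36: 74⊕36=42, 76⊕36=40, 73⊕36=45.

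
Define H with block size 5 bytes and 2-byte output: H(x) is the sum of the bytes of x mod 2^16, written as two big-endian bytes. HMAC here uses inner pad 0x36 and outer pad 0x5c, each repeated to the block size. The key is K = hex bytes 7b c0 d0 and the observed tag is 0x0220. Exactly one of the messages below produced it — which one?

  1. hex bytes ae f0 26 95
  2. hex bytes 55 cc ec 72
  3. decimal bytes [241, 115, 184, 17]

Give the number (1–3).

2

Key hex bytes 7b c0 d0 is 3 bytes ≤ B = 5; zero-pad to 5 bytes: K' = 7b c0 d0 00 00.
K' ⊕ ipad = 4d f6 e6 36 36; K' ⊕ opad = 27 9c 8c 5c 5c.
m1: inner = H(4d f6 e6 36 36 ae f0 26 95) = 04 ee; tag = H(27 9c 8c 5c 5c 04 ee) = 02f9
m2: inner = H(4d f6 e6 36 36 55 cc ec 72) = 05 14; tag = H(27 9c 8c 5c 5c 05 14) = 0220 ← matches
m3: inner = H(4d f6 e6 36 36 f1 73 b8 11) = 04 c2; tag = H(27 9c 8c 5c 5c 04 c2) = 02cd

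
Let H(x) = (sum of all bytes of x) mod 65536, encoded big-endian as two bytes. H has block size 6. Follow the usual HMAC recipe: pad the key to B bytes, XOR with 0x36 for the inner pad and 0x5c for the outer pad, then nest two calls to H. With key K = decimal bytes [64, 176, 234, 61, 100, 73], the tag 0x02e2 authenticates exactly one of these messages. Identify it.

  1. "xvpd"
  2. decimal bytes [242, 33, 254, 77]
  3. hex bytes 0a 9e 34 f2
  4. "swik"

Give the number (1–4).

4

Key decimal bytes [64, 176, 234, 61, 100, 73] = 40 b0 ea 3d 64 49 is exactly B = 6 bytes: K' = 40 b0 ea 3d 64 49.
K' ⊕ ipad = 76 86 dc 0b 52 7f; K' ⊕ opad = 1c ec b6 61 38 15.
m1: inner = H(76 86 dc 0b 52 7f 78 76 70 64) = 04 76; tag = H(1c ec b6 61 38 15 04 76) = 02e6
m2: inner = H(76 86 dc 0b 52 7f f2 21 fe 4d) = 05 12; tag = H(1c ec b6 61 38 15 05 12) = 0283
m3: inner = H(76 86 dc 0b 52 7f 0a 9e 34 f2) = 04 82; tag = H(1c ec b6 61 38 15 04 82) = 02f2
m4: inner = H(76 86 dc 0b 52 7f 73 77 69 6b) = 04 72; tag = H(1c ec b6 61 38 15 04 72) = 02e2 ← matches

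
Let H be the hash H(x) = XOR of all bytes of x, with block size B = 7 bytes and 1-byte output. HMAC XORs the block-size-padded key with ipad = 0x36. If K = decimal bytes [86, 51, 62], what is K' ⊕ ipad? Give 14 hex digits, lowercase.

60050836363636

Key decimal bytes [86, 51, 62] = 56 33 3e is 3 bytes ≤ B = 7; zero-pad to 7 bytes: K' = 56 33 3e 00 00 00 00.
XOR each byte with 0x36: 56⊕36=60, 33⊕36=05, 3e⊕36=08, 00⊕36=36, 00⊕36=36, 00⊕36=36, 00⊕36=36.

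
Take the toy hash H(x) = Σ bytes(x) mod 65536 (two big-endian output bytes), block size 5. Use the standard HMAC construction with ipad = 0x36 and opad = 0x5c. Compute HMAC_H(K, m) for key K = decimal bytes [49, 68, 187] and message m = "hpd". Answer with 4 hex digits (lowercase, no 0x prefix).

Key decimal bytes [49, 68, 187] = 31 44 bb is 3 bytes ≤ B = 5; zero-pad to 5 bytes: K' = 31 44 bb 00 00.
K' ⊕ ipad = 07 72 8d 36 36.  K' ⊕ opad = 6d 18 e7 5c 5c.
Inner input = (K'⊕ipad) ∥ m = 07 72 8d 36 36 ∥ 68 70 64.
Inner hash: sum = 7+114+141+54+54+104+112+100 = 686 → 02 ae.
Outer input = (K'⊕opad) ∥ inner = 6d 18 e7 5c 5c ∥ 02 ae.
Outer hash (tag): sum = 109+24+231+92+92+2+174 = 724 → 02 d4.

02d4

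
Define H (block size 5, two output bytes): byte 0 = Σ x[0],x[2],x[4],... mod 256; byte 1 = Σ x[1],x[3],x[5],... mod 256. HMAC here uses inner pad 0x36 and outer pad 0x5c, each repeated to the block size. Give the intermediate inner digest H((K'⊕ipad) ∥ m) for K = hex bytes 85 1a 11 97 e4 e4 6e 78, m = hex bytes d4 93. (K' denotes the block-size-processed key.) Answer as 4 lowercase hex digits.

dd45

Key hex bytes 85 1a 11 97 e4 e4 6e 78 is 8 bytes > B = 5, so hash it first: H(key) = e8 0d, then zero-pad to 5 bytes: K' = e8 0d 00 00 00.
K' ⊕ ipad = de 3b 36 36 36.
Inner input = de 3b 36 36 36 ∥ d4 93.
Inner hash: even-index sum = 477 mod 256 = 221; odd-index sum = 325 mod 256 = 69 → dd 45.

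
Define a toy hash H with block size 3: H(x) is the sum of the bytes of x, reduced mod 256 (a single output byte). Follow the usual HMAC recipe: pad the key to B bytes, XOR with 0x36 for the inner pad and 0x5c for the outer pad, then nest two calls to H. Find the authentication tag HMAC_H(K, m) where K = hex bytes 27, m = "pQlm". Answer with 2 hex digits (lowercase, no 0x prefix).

4a

Key hex bytes 27 is 1 byte ≤ B = 3; zero-pad to 3 bytes: K' = 27 00 00.
K' ⊕ ipad = 11 36 36.  K' ⊕ opad = 7b 5c 5c.
Inner input = (K'⊕ipad) ∥ m = 11 36 36 ∥ 70 51 6c 6d.
Inner hash: sum = 17+54+54+112+81+108+109 = 535; mod 256 = 23 → 17.
Outer input = (K'⊕opad) ∥ inner = 7b 5c 5c ∥ 17.
Outer hash (tag): sum = 123+92+92+23 = 330; mod 256 = 74 → 4a.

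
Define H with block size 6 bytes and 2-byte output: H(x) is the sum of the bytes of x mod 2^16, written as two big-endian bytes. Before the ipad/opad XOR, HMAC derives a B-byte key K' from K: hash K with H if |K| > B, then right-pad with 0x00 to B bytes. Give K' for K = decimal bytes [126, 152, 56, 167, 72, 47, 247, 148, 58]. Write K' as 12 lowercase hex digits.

|K| = 9 > B = 6, so first hash the key.
H(K): sum = 126+152+56+167+72+47+247+148+58 = 1073 → 04 31.
Zero-pad H(K) = 04 31 to 6 bytes: K' = 04 31 00 00 00 00.

043100000000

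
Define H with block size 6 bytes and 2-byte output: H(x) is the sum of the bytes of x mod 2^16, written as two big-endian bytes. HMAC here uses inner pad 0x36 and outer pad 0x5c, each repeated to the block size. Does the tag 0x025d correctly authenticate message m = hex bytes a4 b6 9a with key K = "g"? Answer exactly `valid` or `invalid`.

valid

Key "g" = 67 is 1 byte ≤ B = 6; zero-pad to 6 bytes: K' = 67 00 00 00 00 00.
K' ⊕ ipad = 51 36 36 36 36 36; K' ⊕ opad = 3b 5c 5c 5c 5c 5c.
Inner hash: sum = 81+54+54+54+54+54+164+182+154 = 851 → 03 53.
Outer hash (recomputed tag): sum = 59+92+92+92+92+92+3+83 = 605 → 02 5d.
Recomputed tag = 025d; claimed = 025d → match.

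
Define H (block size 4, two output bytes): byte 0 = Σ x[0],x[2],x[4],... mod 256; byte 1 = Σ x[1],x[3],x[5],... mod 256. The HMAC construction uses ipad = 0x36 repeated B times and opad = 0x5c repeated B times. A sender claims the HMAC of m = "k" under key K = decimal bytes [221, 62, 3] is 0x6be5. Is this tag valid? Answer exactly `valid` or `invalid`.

invalid

Key decimal bytes [221, 62, 3] = dd 3e 03 is 3 bytes ≤ B = 4; zero-pad to 4 bytes: K' = dd 3e 03 00.
K' ⊕ ipad = eb 08 35 36; K' ⊕ opad = 81 62 5f 5c.
Inner hash: even-index sum = 395 mod 256 = 139; odd-index sum = 62 mod 256 = 62 → 8b 3e.
Outer hash (recomputed tag): even-index sum = 363 mod 256 = 107; odd-index sum = 252 mod 256 = 252 → 6b fc.
Recomputed tag = 6bfc; claimed = 6be5 → mismatch.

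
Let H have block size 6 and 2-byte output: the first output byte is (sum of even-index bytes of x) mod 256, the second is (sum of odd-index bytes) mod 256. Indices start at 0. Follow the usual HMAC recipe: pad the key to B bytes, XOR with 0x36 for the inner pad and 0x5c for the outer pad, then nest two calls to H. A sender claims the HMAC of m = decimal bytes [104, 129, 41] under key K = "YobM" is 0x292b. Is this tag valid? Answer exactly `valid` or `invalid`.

Key "YobM" = 59 6f 62 4d is 4 bytes ≤ B = 6; zero-pad to 6 bytes: K' = 59 6f 62 4d 00 00.
K' ⊕ ipad = 6f 59 54 7b 36 36; K' ⊕ opad = 05 33 3e 11 5c 5c.
Inner hash: even-index sum = 394 mod 256 = 138; odd-index sum = 395 mod 256 = 139 → 8a 8b.
Outer hash (recomputed tag): even-index sum = 297 mod 256 = 41; odd-index sum = 299 mod 256 = 43 → 29 2b.
Recomputed tag = 292b; claimed = 292b → match.

valid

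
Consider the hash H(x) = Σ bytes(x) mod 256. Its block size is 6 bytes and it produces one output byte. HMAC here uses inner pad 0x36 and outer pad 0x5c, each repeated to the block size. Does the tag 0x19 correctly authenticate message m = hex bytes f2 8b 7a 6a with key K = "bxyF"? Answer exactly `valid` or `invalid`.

Key "bxyF" = 62 78 79 46 is 4 bytes ≤ B = 6; zero-pad to 6 bytes: K' = 62 78 79 46 00 00.
K' ⊕ ipad = 54 4e 4f 70 36 36; K' ⊕ opad = 3e 24 25 1a 5c 5c.
Inner hash: sum = 84+78+79+112+54+54+242+139+122+106 = 1070; mod 256 = 46 → 2e.
Outer hash (recomputed tag): sum = 62+36+37+26+92+92+46 = 391; mod 256 = 135 → 87.
Recomputed tag = 87; claimed = 19 → mismatch.

invalid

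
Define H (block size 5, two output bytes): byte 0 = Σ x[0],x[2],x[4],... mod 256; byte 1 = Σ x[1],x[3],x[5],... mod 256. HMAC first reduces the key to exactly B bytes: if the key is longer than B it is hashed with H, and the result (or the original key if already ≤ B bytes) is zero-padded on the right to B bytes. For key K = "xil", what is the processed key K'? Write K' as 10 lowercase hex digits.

78696c0000

Key "xil" = 78 69 6c is 3 bytes ≤ B = 5; zero-pad to 5 bytes: K' = 78 69 6c 00 00.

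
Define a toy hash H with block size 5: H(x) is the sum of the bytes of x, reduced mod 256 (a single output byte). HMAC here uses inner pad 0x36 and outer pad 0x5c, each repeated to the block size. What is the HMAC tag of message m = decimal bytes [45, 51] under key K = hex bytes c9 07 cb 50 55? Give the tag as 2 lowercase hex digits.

Key hex bytes c9 07 cb 50 55 is exactly B = 5 bytes: K' = c9 07 cb 50 55.
K' ⊕ ipad = ff 31 fd 66 63.  K' ⊕ opad = 95 5b 97 0c 09.
Inner input = (K'⊕ipad) ∥ m = ff 31 fd 66 63 ∥ 2d 33.
Inner hash: sum = 255+49+253+102+99+45+51 = 854; mod 256 = 86 → 56.
Outer input = (K'⊕opad) ∥ inner = 95 5b 97 0c 09 ∥ 56.
Outer hash (tag): sum = 149+91+151+12+9+86 = 498; mod 256 = 242 → f2.

f2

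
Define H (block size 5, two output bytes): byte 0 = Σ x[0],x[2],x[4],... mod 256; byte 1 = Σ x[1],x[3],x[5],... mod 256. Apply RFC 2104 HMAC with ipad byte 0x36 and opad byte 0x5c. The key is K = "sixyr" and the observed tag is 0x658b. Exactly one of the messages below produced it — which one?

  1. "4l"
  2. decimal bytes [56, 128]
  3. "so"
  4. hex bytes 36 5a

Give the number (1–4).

Key "sixyr" = 73 69 78 79 72 is exactly B = 5 bytes: K' = 73 69 78 79 72.
K' ⊕ ipad = 45 5f 4e 4f 44; K' ⊕ opad = 2f 35 24 25 2e.
m1: inner = H(45 5f 4e 4f 44 34 6c) = 43 e2; tag = H(2f 35 24 25 2e 43 e2) = 639d
m2: inner = H(45 5f 4e 4f 44 38 80) = 57 e6; tag = H(2f 35 24 25 2e 57 e6) = 67b1
m3: inner = H(45 5f 4e 4f 44 73 6f) = 46 21; tag = H(2f 35 24 25 2e 46 21) = a2a0
m4: inner = H(45 5f 4e 4f 44 36 5a) = 31 e4; tag = H(2f 35 24 25 2e 31 e4) = 658b ← matches

4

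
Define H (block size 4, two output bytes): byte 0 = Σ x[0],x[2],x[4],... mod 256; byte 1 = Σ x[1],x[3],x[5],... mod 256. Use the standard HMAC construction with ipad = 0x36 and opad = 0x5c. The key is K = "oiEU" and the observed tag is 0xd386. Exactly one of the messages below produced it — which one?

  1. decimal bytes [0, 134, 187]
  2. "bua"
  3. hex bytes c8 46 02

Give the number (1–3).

Key "oiEU" = 6f 69 45 55 is exactly B = 4 bytes: K' = 6f 69 45 55.
K' ⊕ ipad = 59 5f 73 63; K' ⊕ opad = 33 35 19 09.
m1: inner = H(59 5f 73 63 00 86 bb) = 87 48; tag = H(33 35 19 09 87 48) = d386 ← matches
m2: inner = H(59 5f 73 63 62 75 61) = 8f 37; tag = H(33 35 19 09 8f 37) = db75
m3: inner = H(59 5f 73 63 c8 46 02) = 96 08; tag = H(33 35 19 09 96 08) = e246

1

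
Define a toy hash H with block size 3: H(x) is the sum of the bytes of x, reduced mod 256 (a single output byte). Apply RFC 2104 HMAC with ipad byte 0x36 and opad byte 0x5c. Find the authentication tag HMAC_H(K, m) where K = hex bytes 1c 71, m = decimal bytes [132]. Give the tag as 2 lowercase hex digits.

f4

Key hex bytes 1c 71 is 2 bytes ≤ B = 3; zero-pad to 3 bytes: K' = 1c 71 00.
K' ⊕ ipad = 2a 47 36.  K' ⊕ opad = 40 2d 5c.
Inner input = (K'⊕ipad) ∥ m = 2a 47 36 ∥ 84.
Inner hash: sum = 42+71+54+132 = 299; mod 256 = 43 → 2b.
Outer input = (K'⊕opad) ∥ inner = 40 2d 5c ∥ 2b.
Outer hash (tag): sum = 64+45+92+43 = 244 → f4.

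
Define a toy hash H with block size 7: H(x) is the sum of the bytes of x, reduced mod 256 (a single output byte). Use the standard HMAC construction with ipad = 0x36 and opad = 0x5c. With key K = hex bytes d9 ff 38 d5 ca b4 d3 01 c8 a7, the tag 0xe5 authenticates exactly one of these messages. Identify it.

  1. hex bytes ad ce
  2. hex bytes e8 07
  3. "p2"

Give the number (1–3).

Key hex bytes d9 ff 38 d5 ca b4 d3 01 c8 a7 is 10 bytes > B = 7, so hash it first: H(key) = a6, then zero-pad to 7 bytes: K' = a6 00 00 00 00 00 00.
K' ⊕ ipad = 90 36 36 36 36 36 36; K' ⊕ opad = fa 5c 5c 5c 5c 5c 5c.
m1: inner = H(90 36 36 36 36 36 36 ad ce) = 4f; tag = H(fa 5c 5c 5c 5c 5c 5c 4f) = 71
m2: inner = H(90 36 36 36 36 36 36 e8 07) = c3; tag = H(fa 5c 5c 5c 5c 5c 5c c3) = e5 ← matches
m3: inner = H(90 36 36 36 36 36 36 70 32) = 76; tag = H(fa 5c 5c 5c 5c 5c 5c 76) = 98

2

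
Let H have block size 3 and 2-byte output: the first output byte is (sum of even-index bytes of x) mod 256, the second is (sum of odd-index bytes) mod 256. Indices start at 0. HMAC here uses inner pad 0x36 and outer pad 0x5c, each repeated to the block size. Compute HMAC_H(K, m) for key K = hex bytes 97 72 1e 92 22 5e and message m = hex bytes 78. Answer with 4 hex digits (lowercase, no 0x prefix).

Key hex bytes 97 72 1e 92 22 5e is 6 bytes > B = 3, so hash it first: H(key) = d7 62, then zero-pad to 3 bytes: K' = d7 62 00.
K' ⊕ ipad = e1 54 36.  K' ⊕ opad = 8b 3e 5c.
Inner input = (K'⊕ipad) ∥ m = e1 54 36 ∥ 78.
Inner hash: even-index sum = 279 mod 256 = 23; odd-index sum = 204 mod 256 = 204 → 17 cc.
Outer input = (K'⊕opad) ∥ inner = 8b 3e 5c ∥ 17 cc.
Outer hash (tag): even-index sum = 435 mod 256 = 179; odd-index sum = 85 mod 256 = 85 → b3 55.

b355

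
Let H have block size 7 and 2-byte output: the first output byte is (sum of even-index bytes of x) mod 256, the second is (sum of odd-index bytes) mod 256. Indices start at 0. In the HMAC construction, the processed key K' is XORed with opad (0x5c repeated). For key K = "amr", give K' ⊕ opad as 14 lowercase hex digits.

Key "amr" = 61 6d 72 is 3 bytes ≤ B = 7; zero-pad to 7 bytes: K' = 61 6d 72 00 00 00 00.
XOR each byte with 0x5c: 61⊕5c=3d, 6d⊕5c=31, 72⊕5c=2e, 00⊕5c=5c, 00⊕5c=5c, 00⊕5c=5c, 00⊕5c=5c.

3d312e5c5c5c5c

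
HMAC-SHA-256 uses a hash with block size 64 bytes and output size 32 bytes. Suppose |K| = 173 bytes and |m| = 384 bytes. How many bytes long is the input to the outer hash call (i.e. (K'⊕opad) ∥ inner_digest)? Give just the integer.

Key is 173 > 64 bytes, so it is hashed to 32 bytes then zero-padded to 64: |K'| = 64.
Outer input = (K'⊕opad) ∥ H(inner) → 64 + 32 = 96 bytes.

96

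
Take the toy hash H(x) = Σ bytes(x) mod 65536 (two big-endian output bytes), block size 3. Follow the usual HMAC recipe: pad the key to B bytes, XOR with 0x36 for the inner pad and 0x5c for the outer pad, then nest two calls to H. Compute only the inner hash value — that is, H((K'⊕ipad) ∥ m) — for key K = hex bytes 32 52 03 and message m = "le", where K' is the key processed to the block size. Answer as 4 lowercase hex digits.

Key hex bytes 32 52 03 is exactly B = 3 bytes: K' = 32 52 03.
K' ⊕ ipad = 04 64 35.
Inner input = 04 64 35 ∥ 6c 65.
Inner hash: sum = 4+100+53+108+101 = 366 → 01 6e.

016e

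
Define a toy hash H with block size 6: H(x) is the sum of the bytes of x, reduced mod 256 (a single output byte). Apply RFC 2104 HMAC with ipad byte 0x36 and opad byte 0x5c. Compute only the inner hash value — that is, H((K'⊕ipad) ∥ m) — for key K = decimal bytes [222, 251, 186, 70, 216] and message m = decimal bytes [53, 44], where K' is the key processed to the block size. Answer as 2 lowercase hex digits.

Key decimal bytes [222, 251, 186, 70, 216] = de fb ba 46 d8 is 5 bytes ≤ B = 6; zero-pad to 6 bytes: K' = de fb ba 46 d8 00.
K' ⊕ ipad = e8 cd 8c 70 ee 36.
Inner input = e8 cd 8c 70 ee 36 ∥ 35 2c.
Inner hash: sum = 232+205+140+112+238+54+53+44 = 1078; mod 256 = 54 → 36.

36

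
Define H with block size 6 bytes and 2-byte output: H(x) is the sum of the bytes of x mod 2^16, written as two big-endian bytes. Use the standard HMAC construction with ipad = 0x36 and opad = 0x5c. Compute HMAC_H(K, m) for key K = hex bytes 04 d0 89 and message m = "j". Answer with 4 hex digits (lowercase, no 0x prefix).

03b2

Key hex bytes 04 d0 89 is 3 bytes ≤ B = 6; zero-pad to 6 bytes: K' = 04 d0 89 00 00 00.
K' ⊕ ipad = 32 e6 bf 36 36 36.  K' ⊕ opad = 58 8c d5 5c 5c 5c.
Inner input = (K'⊕ipad) ∥ m = 32 e6 bf 36 36 36 ∥ 6a.
Inner hash: sum = 50+230+191+54+54+54+106 = 739 → 02 e3.
Outer input = (K'⊕opad) ∥ inner = 58 8c d5 5c 5c 5c ∥ 02 e3.
Outer hash (tag): sum = 88+140+213+92+92+92+2+227 = 946 → 03 b2.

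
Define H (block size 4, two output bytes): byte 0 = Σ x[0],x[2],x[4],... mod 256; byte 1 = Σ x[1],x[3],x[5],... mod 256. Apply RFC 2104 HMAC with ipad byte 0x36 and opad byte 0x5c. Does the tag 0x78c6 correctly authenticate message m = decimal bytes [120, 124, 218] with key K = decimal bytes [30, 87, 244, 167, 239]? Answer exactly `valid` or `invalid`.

Key decimal bytes [30, 87, 244, 167, 239] = 1e 57 f4 a7 ef is 5 bytes > B = 4, so hash it first: H(key) = 01 fe, then zero-pad to 4 bytes: K' = 01 fe 00 00.
K' ⊕ ipad = 37 c8 36 36; K' ⊕ opad = 5d a2 5c 5c.
Inner hash: even-index sum = 447 mod 256 = 191; odd-index sum = 378 mod 256 = 122 → bf 7a.
Outer hash (recomputed tag): even-index sum = 376 mod 256 = 120; odd-index sum = 376 mod 256 = 120 → 78 78.
Recomputed tag = 7878; claimed = 78c6 → mismatch.

invalid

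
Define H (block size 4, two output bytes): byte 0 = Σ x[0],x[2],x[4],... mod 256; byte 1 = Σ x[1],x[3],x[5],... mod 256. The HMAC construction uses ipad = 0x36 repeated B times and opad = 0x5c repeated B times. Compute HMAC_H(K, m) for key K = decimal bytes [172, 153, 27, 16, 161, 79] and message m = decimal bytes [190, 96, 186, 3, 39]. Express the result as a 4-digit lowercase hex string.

c367

Key decimal bytes [172, 153, 27, 16, 161, 79] = ac 99 1b 10 a1 4f is 6 bytes > B = 4, so hash it first: H(key) = 68 f8, then zero-pad to 4 bytes: K' = 68 f8 00 00.
K' ⊕ ipad = 5e ce 36 36.  K' ⊕ opad = 34 a4 5c 5c.
Inner input = (K'⊕ipad) ∥ m = 5e ce 36 36 ∥ be 60 ba 03 27.
Inner hash: even-index sum = 563 mod 256 = 51; odd-index sum = 359 mod 256 = 103 → 33 67.
Outer input = (K'⊕opad) ∥ inner = 34 a4 5c 5c ∥ 33 67.
Outer hash (tag): even-index sum = 195 mod 256 = 195; odd-index sum = 359 mod 256 = 103 → c3 67.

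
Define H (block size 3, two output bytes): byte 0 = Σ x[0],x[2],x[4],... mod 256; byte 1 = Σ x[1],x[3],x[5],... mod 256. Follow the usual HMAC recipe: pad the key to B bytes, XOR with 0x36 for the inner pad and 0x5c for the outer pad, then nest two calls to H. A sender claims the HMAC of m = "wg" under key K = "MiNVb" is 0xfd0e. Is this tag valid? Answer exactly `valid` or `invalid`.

Key "MiNVb" = 4d 69 4e 56 62 is 5 bytes > B = 3, so hash it first: H(key) = fd bf, then zero-pad to 3 bytes: K' = fd bf 00.
K' ⊕ ipad = cb 89 36; K' ⊕ opad = a1 e3 5c.
Inner hash: even-index sum = 360 mod 256 = 104; odd-index sum = 256 mod 256 = 0 → 68 00.
Outer hash (recomputed tag): even-index sum = 253 mod 256 = 253; odd-index sum = 331 mod 256 = 75 → fd 4b.
Recomputed tag = fd4b; claimed = fd0e → mismatch.

invalid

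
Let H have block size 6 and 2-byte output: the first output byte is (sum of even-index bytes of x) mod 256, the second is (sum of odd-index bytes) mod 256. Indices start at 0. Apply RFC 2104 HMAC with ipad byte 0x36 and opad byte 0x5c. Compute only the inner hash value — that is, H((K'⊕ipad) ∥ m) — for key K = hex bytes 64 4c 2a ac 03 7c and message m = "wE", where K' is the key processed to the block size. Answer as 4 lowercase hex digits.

1aa3

Key hex bytes 64 4c 2a ac 03 7c is exactly B = 6 bytes: K' = 64 4c 2a ac 03 7c.
K' ⊕ ipad = 52 7a 1c 9a 35 4a.
Inner input = 52 7a 1c 9a 35 4a ∥ 77 45.
Inner hash: even-index sum = 282 mod 256 = 26; odd-index sum = 419 mod 256 = 163 → 1a a3.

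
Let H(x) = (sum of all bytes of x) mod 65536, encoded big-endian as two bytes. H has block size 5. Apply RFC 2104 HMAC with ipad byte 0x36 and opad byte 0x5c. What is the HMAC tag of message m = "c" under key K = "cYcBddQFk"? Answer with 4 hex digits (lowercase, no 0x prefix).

0242

Key "cYcBddQFk" = 63 59 63 42 64 64 51 46 6b is 9 bytes > B = 5, so hash it first: H(key) = 03 2b, then zero-pad to 5 bytes: K' = 03 2b 00 00 00.
K' ⊕ ipad = 35 1d 36 36 36.  K' ⊕ opad = 5f 77 5c 5c 5c.
Inner input = (K'⊕ipad) ∥ m = 35 1d 36 36 36 ∥ 63.
Inner hash: sum = 53+29+54+54+54+99 = 343 → 01 57.
Outer input = (K'⊕opad) ∥ inner = 5f 77 5c 5c 5c ∥ 01 57.
Outer hash (tag): sum = 95+119+92+92+92+1+87 = 578 → 02 42.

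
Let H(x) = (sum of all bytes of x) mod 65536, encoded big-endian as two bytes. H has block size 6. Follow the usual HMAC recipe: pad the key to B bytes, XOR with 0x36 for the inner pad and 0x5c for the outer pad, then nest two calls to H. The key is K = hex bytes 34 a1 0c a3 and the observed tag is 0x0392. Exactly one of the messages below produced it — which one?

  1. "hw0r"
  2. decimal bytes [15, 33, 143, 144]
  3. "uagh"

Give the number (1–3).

2

Key hex bytes 34 a1 0c a3 is 4 bytes ≤ B = 6; zero-pad to 6 bytes: K' = 34 a1 0c a3 00 00.
K' ⊕ ipad = 02 97 3a 95 36 36; K' ⊕ opad = 68 fd 50 ff 5c 5c.
m1: inner = H(02 97 3a 95 36 36 68 77 30 72) = 03 55; tag = H(68 fd 50 ff 5c 5c 03 55) = 03c4
m2: inner = H(02 97 3a 95 36 36 0f 21 8f 90) = 03 23; tag = H(68 fd 50 ff 5c 5c 03 23) = 0392 ← matches
m3: inner = H(02 97 3a 95 36 36 75 61 67 68) = 03 79; tag = H(68 fd 50 ff 5c 5c 03 79) = 03e8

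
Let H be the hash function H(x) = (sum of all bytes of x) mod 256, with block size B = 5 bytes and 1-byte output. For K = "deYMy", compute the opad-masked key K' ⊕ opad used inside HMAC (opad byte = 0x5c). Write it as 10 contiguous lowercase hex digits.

Key "deYMy" = 64 65 59 4d 79 is exactly B = 5 bytes: K' = 64 65 59 4d 79.
XOR each byte with 0x5c: 64⊕5c=38, 65⊕5c=39, 59⊕5c=05, 4d⊕5c=11, 79⊕5c=25.

3839051125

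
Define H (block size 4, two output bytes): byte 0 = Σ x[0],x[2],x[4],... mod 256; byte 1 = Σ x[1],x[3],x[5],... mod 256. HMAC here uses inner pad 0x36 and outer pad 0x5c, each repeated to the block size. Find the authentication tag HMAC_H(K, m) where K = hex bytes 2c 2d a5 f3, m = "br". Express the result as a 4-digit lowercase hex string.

7872

Key hex bytes 2c 2d a5 f3 is exactly B = 4 bytes: K' = 2c 2d a5 f3.
K' ⊕ ipad = 1a 1b 93 c5.  K' ⊕ opad = 70 71 f9 af.
Inner input = (K'⊕ipad) ∥ m = 1a 1b 93 c5 ∥ 62 72.
Inner hash: even-index sum = 271 mod 256 = 15; odd-index sum = 338 mod 256 = 82 → 0f 52.
Outer input = (K'⊕opad) ∥ inner = 70 71 f9 af ∥ 0f 52.
Outer hash (tag): even-index sum = 376 mod 256 = 120; odd-index sum = 370 mod 256 = 114 → 78 72.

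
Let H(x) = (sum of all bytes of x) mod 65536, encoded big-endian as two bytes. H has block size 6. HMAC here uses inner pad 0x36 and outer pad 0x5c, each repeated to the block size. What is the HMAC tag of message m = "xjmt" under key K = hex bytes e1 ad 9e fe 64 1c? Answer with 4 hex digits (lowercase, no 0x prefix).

Key hex bytes e1 ad 9e fe 64 1c is exactly B = 6 bytes: K' = e1 ad 9e fe 64 1c.
K' ⊕ ipad = d7 9b a8 c8 52 2a.  K' ⊕ opad = bd f1 c2 a2 38 40.
Inner input = (K'⊕ipad) ∥ m = d7 9b a8 c8 52 2a ∥ 78 6a 6d 74.
Inner hash: sum = 215+155+168+200+82+42+120+106+109+116 = 1313 → 05 21.
Outer input = (K'⊕opad) ∥ inner = bd f1 c2 a2 38 40 ∥ 05 21.
Outer hash (tag): sum = 189+241+194+162+56+64+5+33 = 944 → 03 b0.

03b0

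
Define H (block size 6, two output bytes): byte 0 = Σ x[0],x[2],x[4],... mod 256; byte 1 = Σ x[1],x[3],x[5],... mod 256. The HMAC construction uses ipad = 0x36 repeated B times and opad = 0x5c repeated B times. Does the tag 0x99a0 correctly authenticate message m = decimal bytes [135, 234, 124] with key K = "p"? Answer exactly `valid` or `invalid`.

valid

Key "p" = 70 is 1 byte ≤ B = 6; zero-pad to 6 bytes: K' = 70 00 00 00 00 00.
K' ⊕ ipad = 46 36 36 36 36 36; K' ⊕ opad = 2c 5c 5c 5c 5c 5c.
Inner hash: even-index sum = 437 mod 256 = 181; odd-index sum = 396 mod 256 = 140 → b5 8c.
Outer hash (recomputed tag): even-index sum = 409 mod 256 = 153; odd-index sum = 416 mod 256 = 160 → 99 a0.
Recomputed tag = 99a0; claimed = 99a0 → match.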